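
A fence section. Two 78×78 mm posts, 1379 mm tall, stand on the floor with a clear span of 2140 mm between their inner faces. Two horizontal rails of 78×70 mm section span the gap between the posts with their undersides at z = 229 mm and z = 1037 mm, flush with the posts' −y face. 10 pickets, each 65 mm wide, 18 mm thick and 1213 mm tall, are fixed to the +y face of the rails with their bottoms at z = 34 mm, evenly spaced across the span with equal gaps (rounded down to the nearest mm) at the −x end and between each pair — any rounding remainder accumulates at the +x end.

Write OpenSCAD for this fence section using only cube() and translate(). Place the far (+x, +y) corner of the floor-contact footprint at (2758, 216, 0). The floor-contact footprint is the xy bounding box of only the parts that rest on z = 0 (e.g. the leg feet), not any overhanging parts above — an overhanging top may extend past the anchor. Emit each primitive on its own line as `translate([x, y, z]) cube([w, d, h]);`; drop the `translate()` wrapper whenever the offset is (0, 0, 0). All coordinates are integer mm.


translate([462, 138, 0]) cube([78, 78, 1379]);
translate([2680, 138, 0]) cube([78, 78, 1379]);
translate([540, 138, 229]) cube([2140, 78, 70]);
translate([540, 138, 1037]) cube([2140, 78, 70]);
translate([675, 216, 34]) cube([65, 18, 1213]);
translate([875, 216, 34]) cube([65, 18, 1213]);
translate([1075, 216, 34]) cube([65, 18, 1213]);
translate([1275, 216, 34]) cube([65, 18, 1213]);
translate([1475, 216, 34]) cube([65, 18, 1213]);
translate([1675, 216, 34]) cube([65, 18, 1213]);
translate([1875, 216, 34]) cube([65, 18, 1213]);
translate([2075, 216, 34]) cube([65, 18, 1213]);
translate([2275, 216, 34]) cube([65, 18, 1213]);
translate([2475, 216, 34]) cube([65, 18, 1213]);


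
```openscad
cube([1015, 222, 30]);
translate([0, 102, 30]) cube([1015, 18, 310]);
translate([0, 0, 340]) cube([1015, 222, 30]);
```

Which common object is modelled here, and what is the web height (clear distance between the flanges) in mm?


An I-beam. The web height is 310 mm.

Two wide flanges with a thin centred web — an I-beam. Overall 370 mm minus two 30 mm flanges gives a web of 370 − 2·30 = 310 mm.


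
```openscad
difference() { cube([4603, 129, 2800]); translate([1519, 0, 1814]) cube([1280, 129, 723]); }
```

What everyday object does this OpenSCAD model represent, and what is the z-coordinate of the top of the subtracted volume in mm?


A wall with a window opening. The window head height is 2537 mm.

A wall with a rectangular opening subtracted — a window. Sill at z = 1814, opening 723 mm tall, so the head is at 1814 + 723 = 2537 mm.


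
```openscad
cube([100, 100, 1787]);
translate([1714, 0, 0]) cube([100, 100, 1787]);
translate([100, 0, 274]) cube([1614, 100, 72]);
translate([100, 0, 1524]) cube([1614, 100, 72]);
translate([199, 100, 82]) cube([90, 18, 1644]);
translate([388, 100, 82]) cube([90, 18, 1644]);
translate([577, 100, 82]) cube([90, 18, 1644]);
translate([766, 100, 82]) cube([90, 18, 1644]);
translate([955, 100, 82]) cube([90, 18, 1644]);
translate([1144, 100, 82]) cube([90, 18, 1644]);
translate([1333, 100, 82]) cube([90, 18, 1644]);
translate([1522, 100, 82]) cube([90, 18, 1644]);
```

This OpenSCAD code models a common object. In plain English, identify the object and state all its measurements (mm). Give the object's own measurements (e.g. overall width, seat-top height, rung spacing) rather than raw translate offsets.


A fence section. Two 100×100 mm posts, 1787 mm tall, stand on the floor with a clear span of 1614 mm between their inner faces. Two horizontal rails of 100×72 mm section span the gap between the posts with their undersides at z = 274 mm and z = 1524 mm, flush with the posts' −y face. 8 pickets, each 90 mm wide, 18 mm thick and 1644 mm tall, are fixed to the +y face of the rails with their bottoms at z = 82 mm, spaced across the span with a 99 mm gap after the −x post and between neighbouring pickets, with 102 mm left before the +x post.


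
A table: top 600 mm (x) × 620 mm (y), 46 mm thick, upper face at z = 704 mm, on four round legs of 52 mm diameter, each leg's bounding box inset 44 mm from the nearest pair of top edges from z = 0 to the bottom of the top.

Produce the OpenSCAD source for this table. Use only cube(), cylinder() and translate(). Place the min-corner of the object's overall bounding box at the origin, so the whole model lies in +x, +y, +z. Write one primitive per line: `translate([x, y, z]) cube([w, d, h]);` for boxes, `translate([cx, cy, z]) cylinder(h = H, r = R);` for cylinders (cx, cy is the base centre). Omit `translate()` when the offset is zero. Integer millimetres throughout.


translate([0, 0, 658]) cube([600, 620, 46]);
translate([70, 70, 0]) cylinder(h = 658, r = 26);
translate([530, 70, 0]) cylinder(h = 658, r = 26);
translate([70, 550, 0]) cylinder(h = 658, r = 26);
translate([530, 550, 0]) cylinder(h = 658, r = 26);


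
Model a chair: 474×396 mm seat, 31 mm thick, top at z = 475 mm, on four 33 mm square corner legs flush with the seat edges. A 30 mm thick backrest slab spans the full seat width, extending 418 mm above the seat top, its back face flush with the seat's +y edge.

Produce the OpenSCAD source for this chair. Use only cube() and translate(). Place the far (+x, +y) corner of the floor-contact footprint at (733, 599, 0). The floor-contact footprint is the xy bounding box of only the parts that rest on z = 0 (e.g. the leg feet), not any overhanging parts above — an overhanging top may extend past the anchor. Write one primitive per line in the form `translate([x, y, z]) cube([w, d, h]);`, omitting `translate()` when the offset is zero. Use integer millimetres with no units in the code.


translate([259, 203, 444]) cube([474, 396, 31]);
translate([259, 203, 0]) cube([33, 33, 444]);
translate([700, 203, 0]) cube([33, 33, 444]);
translate([259, 566, 0]) cube([33, 33, 444]);
translate([700, 566, 0]) cube([33, 33, 444]);
translate([259, 569, 475]) cube([474, 30, 418]);


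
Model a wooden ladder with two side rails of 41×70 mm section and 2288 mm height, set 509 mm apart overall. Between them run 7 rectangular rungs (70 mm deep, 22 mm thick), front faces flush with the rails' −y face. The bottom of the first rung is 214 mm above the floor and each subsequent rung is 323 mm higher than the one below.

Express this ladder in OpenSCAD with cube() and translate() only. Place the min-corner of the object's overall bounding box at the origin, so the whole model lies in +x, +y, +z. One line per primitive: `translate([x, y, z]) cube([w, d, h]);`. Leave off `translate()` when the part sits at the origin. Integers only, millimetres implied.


// rung span = 509 - 2*41 = 427
// rung[k] z = 214 + k*323
cube([41, 70, 2288]);
translate([468, 0, 0]) cube([41, 70, 2288]);
translate([41, 0, 214]) cube([427, 70, 22]);
translate([41, 0, 537]) cube([427, 70, 22]);
translate([41, 0, 860]) cube([427, 70, 22]);
translate([41, 0, 1183]) cube([427, 70, 22]);
translate([41, 0, 1506]) cube([427, 70, 22]);
translate([41, 0, 1829]) cube([427, 70, 22]);
translate([41, 0, 2152]) cube([427, 70, 22]);


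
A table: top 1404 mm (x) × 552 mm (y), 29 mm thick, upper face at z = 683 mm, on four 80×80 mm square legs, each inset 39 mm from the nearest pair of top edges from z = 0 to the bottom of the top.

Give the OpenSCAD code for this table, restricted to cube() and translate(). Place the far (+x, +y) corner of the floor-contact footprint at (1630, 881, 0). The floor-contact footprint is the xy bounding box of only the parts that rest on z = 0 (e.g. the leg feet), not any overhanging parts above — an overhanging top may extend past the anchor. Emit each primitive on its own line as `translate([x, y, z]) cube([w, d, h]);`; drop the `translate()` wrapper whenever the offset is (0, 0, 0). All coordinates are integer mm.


translate([265, 368, 654]) cube([1404, 552, 29]);
translate([304, 407, 0]) cube([80, 80, 654]);
translate([1550, 407, 0]) cube([80, 80, 654]);
translate([304, 801, 0]) cube([80, 80, 654]);
translate([1550, 801, 0]) cube([80, 80, 654]);


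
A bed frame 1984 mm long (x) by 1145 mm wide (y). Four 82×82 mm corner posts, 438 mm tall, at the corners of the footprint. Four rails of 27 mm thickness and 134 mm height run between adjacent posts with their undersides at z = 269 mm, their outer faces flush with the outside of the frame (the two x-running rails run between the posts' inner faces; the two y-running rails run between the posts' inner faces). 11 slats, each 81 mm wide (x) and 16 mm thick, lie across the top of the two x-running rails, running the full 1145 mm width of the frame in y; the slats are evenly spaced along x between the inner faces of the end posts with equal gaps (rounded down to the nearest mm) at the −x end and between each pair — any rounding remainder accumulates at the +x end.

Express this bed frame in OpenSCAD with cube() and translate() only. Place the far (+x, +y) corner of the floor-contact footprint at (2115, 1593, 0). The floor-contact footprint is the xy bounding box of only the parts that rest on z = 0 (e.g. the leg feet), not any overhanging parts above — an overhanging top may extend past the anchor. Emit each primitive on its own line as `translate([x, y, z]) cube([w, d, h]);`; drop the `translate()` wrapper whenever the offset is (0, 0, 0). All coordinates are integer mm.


translate([131, 448, 0]) cube([82, 82, 438]);
translate([131, 1511, 0]) cube([82, 82, 438]);
translate([2033, 448, 0]) cube([82, 82, 438]);
translate([2033, 1511, 0]) cube([82, 82, 438]);
translate([213, 448, 269]) cube([1820, 27, 134]);
translate([213, 1566, 269]) cube([1820, 27, 134]);
translate([131, 530, 269]) cube([27, 981, 134]);
translate([2088, 530, 269]) cube([27, 981, 134]);
translate([290, 448, 403]) cube([81, 1145, 16]);
translate([448, 448, 403]) cube([81, 1145, 16]);
translate([606, 448, 403]) cube([81, 1145, 16]);
translate([764, 448, 403]) cube([81, 1145, 16]);
translate([922, 448, 403]) cube([81, 1145, 16]);
translate([1080, 448, 403]) cube([81, 1145, 16]);
translate([1238, 448, 403]) cube([81, 1145, 16]);
translate([1396, 448, 403]) cube([81, 1145, 16]);
translate([1554, 448, 403]) cube([81, 1145, 16]);
translate([1712, 448, 403]) cube([81, 1145, 16]);
translate([1870, 448, 403]) cube([81, 1145, 16]);


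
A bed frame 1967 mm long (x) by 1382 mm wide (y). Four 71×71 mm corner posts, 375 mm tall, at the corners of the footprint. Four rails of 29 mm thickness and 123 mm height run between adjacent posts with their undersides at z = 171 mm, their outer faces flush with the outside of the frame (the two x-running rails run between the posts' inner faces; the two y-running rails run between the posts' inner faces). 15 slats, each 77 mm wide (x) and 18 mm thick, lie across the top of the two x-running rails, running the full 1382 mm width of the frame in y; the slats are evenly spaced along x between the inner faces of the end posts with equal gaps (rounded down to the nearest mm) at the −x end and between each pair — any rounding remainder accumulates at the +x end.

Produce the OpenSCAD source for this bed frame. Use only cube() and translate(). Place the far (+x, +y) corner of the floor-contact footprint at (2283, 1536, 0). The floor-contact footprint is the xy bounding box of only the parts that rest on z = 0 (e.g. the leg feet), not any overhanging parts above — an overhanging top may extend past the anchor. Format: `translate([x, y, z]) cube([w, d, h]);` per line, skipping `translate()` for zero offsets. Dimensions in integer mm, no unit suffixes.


translate([316, 154, 0]) cube([71, 71, 375]);
translate([316, 1465, 0]) cube([71, 71, 375]);
translate([2212, 154, 0]) cube([71, 71, 375]);
translate([2212, 1465, 0]) cube([71, 71, 375]);
translate([387, 154, 171]) cube([1825, 29, 123]);
translate([387, 1507, 171]) cube([1825, 29, 123]);
translate([316, 225, 171]) cube([29, 1240, 123]);
translate([2254, 225, 171]) cube([29, 1240, 123]);
translate([428, 154, 294]) cube([77, 1382, 18]);
translate([546, 154, 294]) cube([77, 1382, 18]);
translate([664, 154, 294]) cube([77, 1382, 18]);
translate([782, 154, 294]) cube([77, 1382, 18]);
translate([900, 154, 294]) cube([77, 1382, 18]);
translate([1018, 154, 294]) cube([77, 1382, 18]);
translate([1136, 154, 294]) cube([77, 1382, 18]);
translate([1254, 154, 294]) cube([77, 1382, 18]);
translate([1372, 154, 294]) cube([77, 1382, 18]);
translate([1490, 154, 294]) cube([77, 1382, 18]);
translate([1608, 154, 294]) cube([77, 1382, 18]);
translate([1726, 154, 294]) cube([77, 1382, 18]);
translate([1844, 154, 294]) cube([77, 1382, 18]);
translate([1962, 154, 294]) cube([77, 1382, 18]);
translate([2080, 154, 294]) cube([77, 1382, 18]);


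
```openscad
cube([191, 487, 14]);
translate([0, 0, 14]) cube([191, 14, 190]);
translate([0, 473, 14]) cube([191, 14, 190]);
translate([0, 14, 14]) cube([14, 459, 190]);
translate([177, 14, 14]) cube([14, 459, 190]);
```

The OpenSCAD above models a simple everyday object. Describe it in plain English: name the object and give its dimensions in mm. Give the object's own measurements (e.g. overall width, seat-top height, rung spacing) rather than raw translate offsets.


An open-topped rectangular box: outside dimensions 191×487×204 mm, with a uniform wall and base thickness of 14 mm. The base is a full 191×487 slab on the floor; four walls sit on top of the base. The front and back walls (the −y and +y sides) span the full width; the two side walls fit between them.


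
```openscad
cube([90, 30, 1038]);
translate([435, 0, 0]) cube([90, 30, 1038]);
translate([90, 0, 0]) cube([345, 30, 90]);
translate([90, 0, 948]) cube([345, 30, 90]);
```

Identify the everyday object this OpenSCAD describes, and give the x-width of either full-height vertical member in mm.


A picture frame. The border width is 90 mm.

Four thin pieces enclosing a rectangular opening — a picture frame. The two full-height stiles are 1038 mm tall; the top rail sits at z = 948 and is 90 mm tall, so the border above the opening is 1038 − 948 = 90 mm, matching the stile x-width.


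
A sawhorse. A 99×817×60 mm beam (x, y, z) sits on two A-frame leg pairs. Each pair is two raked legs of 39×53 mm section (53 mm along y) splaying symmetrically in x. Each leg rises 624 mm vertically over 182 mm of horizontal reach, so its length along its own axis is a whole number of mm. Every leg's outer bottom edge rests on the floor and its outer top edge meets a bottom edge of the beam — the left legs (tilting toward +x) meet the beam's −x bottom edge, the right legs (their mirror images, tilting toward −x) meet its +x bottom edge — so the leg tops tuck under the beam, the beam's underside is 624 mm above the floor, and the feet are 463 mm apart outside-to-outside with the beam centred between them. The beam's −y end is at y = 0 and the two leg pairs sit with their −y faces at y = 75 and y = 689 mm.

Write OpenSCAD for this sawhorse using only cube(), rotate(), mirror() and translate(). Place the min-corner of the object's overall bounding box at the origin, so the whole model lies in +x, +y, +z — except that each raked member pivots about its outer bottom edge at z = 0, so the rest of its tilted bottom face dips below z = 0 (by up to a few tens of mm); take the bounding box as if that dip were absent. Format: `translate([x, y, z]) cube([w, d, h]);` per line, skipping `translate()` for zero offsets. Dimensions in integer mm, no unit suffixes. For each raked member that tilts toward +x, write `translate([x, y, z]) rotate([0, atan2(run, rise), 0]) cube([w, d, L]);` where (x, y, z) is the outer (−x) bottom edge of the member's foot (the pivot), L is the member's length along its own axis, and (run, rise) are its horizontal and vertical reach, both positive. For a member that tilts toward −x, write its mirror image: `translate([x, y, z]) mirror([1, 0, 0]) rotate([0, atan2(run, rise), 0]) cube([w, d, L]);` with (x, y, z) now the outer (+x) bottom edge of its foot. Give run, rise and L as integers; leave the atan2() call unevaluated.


translate([182, 0, 624]) cube([99, 817, 60]);
translate([0, 75, 0]) rotate([0, atan2(182, 624), 0]) cube([39, 53, 650]);
translate([463, 75, 0]) mirror([1, 0, 0]) rotate([0, atan2(182, 624), 0]) cube([39, 53, 650]);
translate([0, 689, 0]) rotate([0, atan2(182, 624), 0]) cube([39, 53, 650]);
translate([463, 689, 0]) mirror([1, 0, 0]) rotate([0, atan2(182, 624), 0]) cube([39, 53, 650]);


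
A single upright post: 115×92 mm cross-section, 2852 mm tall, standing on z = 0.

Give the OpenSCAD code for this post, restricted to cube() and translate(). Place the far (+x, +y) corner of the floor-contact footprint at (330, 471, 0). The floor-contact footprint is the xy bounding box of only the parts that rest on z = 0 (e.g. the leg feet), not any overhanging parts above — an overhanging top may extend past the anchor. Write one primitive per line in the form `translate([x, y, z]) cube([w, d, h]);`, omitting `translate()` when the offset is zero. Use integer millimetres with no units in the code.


translate([215, 379, 0]) cube([115, 92, 2852]);


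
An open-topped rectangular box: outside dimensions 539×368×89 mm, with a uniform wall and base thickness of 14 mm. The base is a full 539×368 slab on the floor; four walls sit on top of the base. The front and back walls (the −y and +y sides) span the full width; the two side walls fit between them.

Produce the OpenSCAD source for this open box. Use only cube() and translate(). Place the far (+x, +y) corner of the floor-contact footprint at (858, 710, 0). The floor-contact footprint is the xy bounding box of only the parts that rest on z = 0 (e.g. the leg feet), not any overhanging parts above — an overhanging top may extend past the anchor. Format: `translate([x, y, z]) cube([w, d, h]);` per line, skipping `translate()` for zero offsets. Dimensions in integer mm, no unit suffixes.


translate([319, 342, 0]) cube([539, 368, 14]);
translate([319, 342, 14]) cube([539, 14, 75]);
translate([319, 696, 14]) cube([539, 14, 75]);
translate([319, 356, 14]) cube([14, 340, 75]);
translate([844, 356, 14]) cube([14, 340, 75]);


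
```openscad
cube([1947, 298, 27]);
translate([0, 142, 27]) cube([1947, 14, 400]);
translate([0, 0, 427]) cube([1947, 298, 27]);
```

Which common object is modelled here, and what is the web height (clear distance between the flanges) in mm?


An I-beam. The web height is 400 mm.

Two wide flanges with a thin centred web — an I-beam. Overall 454 mm minus two 27 mm flanges gives a web of 454 − 2·27 = 400 mm.


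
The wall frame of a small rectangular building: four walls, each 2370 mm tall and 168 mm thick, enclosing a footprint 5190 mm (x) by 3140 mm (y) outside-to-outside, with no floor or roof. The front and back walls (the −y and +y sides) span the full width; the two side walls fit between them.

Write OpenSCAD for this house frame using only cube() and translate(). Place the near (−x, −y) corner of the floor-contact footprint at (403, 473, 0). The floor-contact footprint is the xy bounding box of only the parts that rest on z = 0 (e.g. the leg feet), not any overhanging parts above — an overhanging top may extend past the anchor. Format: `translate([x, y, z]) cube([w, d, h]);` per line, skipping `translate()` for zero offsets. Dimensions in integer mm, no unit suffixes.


translate([403, 473, 0]) cube([5190, 168, 2370]);
translate([403, 3445, 0]) cube([5190, 168, 2370]);
translate([403, 641, 0]) cube([168, 2804, 2370]);
translate([5425, 641, 0]) cube([168, 2804, 2370]);


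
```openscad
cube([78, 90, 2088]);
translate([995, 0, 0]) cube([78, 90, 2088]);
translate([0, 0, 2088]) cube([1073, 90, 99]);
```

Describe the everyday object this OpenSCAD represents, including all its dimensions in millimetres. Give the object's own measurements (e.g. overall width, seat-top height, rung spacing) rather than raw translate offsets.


A door frame. The clear opening is 917 mm wide and 2088 mm high. Two 78 mm wide jambs, 90 mm deep, stand either side of the opening from the floor to the top of the opening. A 99 mm thick head sits across the top of both jambs, spanning the full outside width of the frame.


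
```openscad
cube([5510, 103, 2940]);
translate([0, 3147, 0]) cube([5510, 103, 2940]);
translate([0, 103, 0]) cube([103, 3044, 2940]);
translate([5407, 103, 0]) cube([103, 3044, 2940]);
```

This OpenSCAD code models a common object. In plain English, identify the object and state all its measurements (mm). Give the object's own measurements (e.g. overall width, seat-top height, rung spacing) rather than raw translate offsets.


The wall frame of a small rectangular building: four walls, each 2940 mm tall and 103 mm thick, enclosing a footprint 5510 mm (x) by 3250 mm (y) outside-to-outside, with no floor or roof. The front and back walls (the −y and +y sides) span the full width; the two side walls fit between them.


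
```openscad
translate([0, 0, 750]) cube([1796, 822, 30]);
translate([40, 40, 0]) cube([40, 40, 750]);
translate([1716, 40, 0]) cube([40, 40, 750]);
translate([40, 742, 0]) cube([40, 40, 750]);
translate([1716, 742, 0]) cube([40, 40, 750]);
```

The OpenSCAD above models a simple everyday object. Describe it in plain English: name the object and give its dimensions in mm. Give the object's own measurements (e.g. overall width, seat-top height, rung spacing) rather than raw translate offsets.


A rectangular dining table. The top is 1796×822×30 mm with its upper surface at z = 780 mm. It stands on four 40×40 mm square legs, each inset 40 mm from the nearest pair of top edges, running from the floor to the underside of the top.


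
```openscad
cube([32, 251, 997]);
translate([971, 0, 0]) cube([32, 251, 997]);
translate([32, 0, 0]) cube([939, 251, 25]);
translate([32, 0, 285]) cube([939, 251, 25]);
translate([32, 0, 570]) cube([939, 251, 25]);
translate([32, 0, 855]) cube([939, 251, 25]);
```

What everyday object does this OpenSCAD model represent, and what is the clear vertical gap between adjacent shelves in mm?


A bookshelf. The clear shelf gap is 260 mm.

Two tall side panels with 4 horizontal boards between them — a bookshelf. The first two shelf undersides are at z = 0 and z = 285; with shelf thickness 25, the clear gap is 285 − 0 − 25 = 260 mm.


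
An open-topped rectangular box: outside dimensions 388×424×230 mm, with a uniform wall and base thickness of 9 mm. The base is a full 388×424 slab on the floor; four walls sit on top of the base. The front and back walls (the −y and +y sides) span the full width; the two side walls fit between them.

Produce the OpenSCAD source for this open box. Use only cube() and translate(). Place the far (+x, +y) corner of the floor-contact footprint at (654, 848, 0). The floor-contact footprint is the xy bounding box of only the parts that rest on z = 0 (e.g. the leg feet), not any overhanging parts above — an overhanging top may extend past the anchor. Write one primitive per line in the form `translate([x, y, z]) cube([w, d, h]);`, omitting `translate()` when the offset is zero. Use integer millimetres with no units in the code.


translate([266, 424, 0]) cube([388, 424, 9]);
translate([266, 424, 9]) cube([388, 9, 221]);
translate([266, 839, 9]) cube([388, 9, 221]);
translate([266, 433, 9]) cube([9, 406, 221]);
translate([645, 433, 9]) cube([9, 406, 221]);


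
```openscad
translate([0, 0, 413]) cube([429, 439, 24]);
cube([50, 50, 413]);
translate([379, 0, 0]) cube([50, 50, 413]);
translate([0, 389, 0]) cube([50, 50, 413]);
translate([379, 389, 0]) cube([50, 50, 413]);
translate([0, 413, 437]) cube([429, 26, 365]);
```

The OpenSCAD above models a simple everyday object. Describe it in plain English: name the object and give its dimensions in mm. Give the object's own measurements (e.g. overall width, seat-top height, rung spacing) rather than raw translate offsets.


A chair. The seat is a 429×439×24 mm slab with its top at z = 437 mm, on four 50×50 mm corner legs (flush with the seat edges, standing on z = 0). A flat backrest 26 mm thick, 365 mm tall, spans the full seat width and rises from the seat top along its +y edge, rear face flush with the rear of the seat.


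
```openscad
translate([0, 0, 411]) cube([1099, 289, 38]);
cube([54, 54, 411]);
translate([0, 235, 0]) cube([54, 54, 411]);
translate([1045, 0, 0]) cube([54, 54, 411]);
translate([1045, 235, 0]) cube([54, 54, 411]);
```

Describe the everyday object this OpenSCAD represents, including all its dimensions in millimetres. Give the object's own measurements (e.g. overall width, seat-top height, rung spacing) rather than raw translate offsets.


A bench: a 1099×289 mm seat slab, 38 mm thick, top at z = 449 mm, on four 54×54 mm square legs flush with the seat corners and standing on z = 0.


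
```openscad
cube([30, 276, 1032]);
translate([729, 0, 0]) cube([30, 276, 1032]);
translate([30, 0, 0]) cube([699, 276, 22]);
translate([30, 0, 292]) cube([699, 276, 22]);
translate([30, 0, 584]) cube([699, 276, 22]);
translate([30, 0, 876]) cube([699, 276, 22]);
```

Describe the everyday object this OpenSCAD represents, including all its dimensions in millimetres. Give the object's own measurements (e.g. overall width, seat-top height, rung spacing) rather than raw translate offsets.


An open bookshelf. Two side panels, each 30 mm thick, 276 mm deep and 1032 mm tall, stand 759 mm apart (outside-to-outside). Between them sit 4 shelves, each 22 mm thick and 276 mm deep, spanning the full gap between the sides. The bottom shelf rests on the floor (its underside at z = 0) and the clear gap between one shelf's top and the next shelf's underside is 270 mm.


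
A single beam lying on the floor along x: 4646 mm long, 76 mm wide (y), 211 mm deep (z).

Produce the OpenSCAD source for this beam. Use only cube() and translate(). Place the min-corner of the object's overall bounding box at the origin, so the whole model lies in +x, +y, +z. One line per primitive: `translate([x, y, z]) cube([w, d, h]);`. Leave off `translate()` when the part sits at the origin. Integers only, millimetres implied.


cube([4646, 76, 211]);


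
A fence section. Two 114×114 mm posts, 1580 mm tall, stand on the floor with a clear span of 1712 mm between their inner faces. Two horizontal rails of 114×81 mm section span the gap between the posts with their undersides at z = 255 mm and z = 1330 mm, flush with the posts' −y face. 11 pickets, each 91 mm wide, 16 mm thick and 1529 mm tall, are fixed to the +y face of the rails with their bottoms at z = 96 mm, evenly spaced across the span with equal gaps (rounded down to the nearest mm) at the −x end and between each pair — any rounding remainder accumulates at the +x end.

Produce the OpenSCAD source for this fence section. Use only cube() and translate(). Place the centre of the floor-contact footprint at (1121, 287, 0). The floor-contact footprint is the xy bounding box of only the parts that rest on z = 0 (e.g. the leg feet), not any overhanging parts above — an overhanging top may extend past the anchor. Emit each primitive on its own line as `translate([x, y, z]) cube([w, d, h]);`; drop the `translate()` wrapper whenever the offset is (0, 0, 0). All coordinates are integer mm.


translate([151, 230, 0]) cube([114, 114, 1580]);
translate([1977, 230, 0]) cube([114, 114, 1580]);
translate([265, 230, 255]) cube([1712, 114, 81]);
translate([265, 230, 1330]) cube([1712, 114, 81]);
translate([324, 344, 96]) cube([91, 16, 1529]);
translate([474, 344, 96]) cube([91, 16, 1529]);
translate([624, 344, 96]) cube([91, 16, 1529]);
translate([774, 344, 96]) cube([91, 16, 1529]);
translate([924, 344, 96]) cube([91, 16, 1529]);
translate([1074, 344, 96]) cube([91, 16, 1529]);
translate([1224, 344, 96]) cube([91, 16, 1529]);
translate([1374, 344, 96]) cube([91, 16, 1529]);
translate([1524, 344, 96]) cube([91, 16, 1529]);
translate([1674, 344, 96]) cube([91, 16, 1529]);
translate([1824, 344, 96]) cube([91, 16, 1529]);


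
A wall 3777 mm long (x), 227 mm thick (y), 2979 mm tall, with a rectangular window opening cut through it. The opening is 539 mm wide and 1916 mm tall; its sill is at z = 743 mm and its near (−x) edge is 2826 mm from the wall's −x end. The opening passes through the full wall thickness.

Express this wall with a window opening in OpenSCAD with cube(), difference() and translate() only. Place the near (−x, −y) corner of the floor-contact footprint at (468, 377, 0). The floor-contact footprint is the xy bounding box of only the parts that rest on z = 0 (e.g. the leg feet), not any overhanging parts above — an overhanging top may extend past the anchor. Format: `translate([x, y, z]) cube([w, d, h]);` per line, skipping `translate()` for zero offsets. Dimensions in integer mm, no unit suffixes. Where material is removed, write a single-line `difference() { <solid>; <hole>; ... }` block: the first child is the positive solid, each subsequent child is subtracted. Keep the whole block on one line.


difference() { translate([468, 377, 0]) cube([3777, 227, 2979]); translate([3294, 377, 743]) cube([539, 227, 1916]); }


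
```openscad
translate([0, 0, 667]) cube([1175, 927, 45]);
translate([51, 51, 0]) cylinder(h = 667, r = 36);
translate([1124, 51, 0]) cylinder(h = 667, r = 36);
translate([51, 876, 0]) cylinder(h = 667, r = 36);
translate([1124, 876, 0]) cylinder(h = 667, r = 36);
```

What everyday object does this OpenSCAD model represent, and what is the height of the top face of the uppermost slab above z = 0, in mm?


A table. The table height is 712 mm.

A 1175×927×45 slab sits at z = 667 on four Ø72 mm round legs — a table. The top surface is at 667 + 45 = 712 mm.


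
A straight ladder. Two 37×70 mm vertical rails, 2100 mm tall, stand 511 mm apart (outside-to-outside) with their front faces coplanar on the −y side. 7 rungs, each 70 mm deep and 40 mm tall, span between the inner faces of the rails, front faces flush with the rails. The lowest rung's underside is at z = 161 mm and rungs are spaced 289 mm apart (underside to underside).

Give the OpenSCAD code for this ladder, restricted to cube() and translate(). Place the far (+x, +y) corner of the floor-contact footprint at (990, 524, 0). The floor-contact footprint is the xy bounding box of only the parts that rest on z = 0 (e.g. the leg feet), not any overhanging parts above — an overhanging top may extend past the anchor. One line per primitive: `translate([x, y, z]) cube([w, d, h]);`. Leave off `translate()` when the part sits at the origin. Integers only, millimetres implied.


translate([479, 454, 0]) cube([37, 70, 2100]);
translate([953, 454, 0]) cube([37, 70, 2100]);
translate([516, 454, 161]) cube([437, 70, 40]);
translate([516, 454, 450]) cube([437, 70, 40]);
translate([516, 454, 739]) cube([437, 70, 40]);
translate([516, 454, 1028]) cube([437, 70, 40]);
translate([516, 454, 1317]) cube([437, 70, 40]);
translate([516, 454, 1606]) cube([437, 70, 40]);
translate([516, 454, 1895]) cube([437, 70, 40]);


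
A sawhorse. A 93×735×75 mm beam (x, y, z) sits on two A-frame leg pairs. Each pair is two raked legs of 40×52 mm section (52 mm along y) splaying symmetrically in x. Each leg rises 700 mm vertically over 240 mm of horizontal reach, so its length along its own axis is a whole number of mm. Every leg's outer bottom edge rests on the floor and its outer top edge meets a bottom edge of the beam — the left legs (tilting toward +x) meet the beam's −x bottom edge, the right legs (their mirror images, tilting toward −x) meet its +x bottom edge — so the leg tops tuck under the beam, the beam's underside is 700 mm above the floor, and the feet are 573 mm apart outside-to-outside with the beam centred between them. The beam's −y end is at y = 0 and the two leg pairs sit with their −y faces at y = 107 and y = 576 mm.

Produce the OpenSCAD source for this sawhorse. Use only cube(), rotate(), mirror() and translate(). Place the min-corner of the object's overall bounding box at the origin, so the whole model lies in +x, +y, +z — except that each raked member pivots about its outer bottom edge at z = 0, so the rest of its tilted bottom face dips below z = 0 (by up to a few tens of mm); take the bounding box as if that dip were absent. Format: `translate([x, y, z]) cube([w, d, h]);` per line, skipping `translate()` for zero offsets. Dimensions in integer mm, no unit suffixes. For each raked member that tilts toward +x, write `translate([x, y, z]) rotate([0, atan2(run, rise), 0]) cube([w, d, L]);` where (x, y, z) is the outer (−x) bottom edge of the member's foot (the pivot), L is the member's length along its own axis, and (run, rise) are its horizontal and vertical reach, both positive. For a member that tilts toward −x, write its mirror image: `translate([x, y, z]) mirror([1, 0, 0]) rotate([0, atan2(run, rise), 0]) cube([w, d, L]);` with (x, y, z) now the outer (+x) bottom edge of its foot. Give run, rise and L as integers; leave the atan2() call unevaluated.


// leg length = √(240² + 700²) = 740
// right-leg outer foot x = 2·240 + 93 = 573
// beam min-corner = (240, 0, 700)
translate([240, 0, 700]) cube([93, 735, 75]);
translate([0, 107, 0]) rotate([0, atan2(240, 700), 0]) cube([40, 52, 740]);
translate([573, 107, 0]) mirror([1, 0, 0]) rotate([0, atan2(240, 700), 0]) cube([40, 52, 740]);
translate([0, 576, 0]) rotate([0, atan2(240, 700), 0]) cube([40, 52, 740]);
translate([573, 576, 0]) mirror([1, 0, 0]) rotate([0, atan2(240, 700), 0]) cube([40, 52, 740]);


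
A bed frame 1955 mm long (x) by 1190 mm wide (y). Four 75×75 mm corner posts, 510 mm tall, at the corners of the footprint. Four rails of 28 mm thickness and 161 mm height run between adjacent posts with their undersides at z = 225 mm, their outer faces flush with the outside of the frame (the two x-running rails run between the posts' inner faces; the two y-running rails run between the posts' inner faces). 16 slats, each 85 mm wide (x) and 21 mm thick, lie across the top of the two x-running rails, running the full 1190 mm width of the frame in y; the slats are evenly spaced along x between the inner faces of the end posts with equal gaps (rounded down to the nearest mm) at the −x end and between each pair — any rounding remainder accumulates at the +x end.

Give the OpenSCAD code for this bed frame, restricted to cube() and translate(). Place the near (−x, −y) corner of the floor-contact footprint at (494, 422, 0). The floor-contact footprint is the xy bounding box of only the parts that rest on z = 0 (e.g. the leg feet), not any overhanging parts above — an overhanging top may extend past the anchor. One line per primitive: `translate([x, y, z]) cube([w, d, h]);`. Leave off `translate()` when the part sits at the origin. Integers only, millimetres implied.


translate([494, 422, 0]) cube([75, 75, 510]);
translate([494, 1537, 0]) cube([75, 75, 510]);
translate([2374, 422, 0]) cube([75, 75, 510]);
translate([2374, 1537, 0]) cube([75, 75, 510]);
translate([569, 422, 225]) cube([1805, 28, 161]);
translate([569, 1584, 225]) cube([1805, 28, 161]);
translate([494, 497, 225]) cube([28, 1040, 161]);
translate([2421, 497, 225]) cube([28, 1040, 161]);
translate([595, 422, 386]) cube([85, 1190, 21]);
translate([706, 422, 386]) cube([85, 1190, 21]);
translate([817, 422, 386]) cube([85, 1190, 21]);
translate([928, 422, 386]) cube([85, 1190, 21]);
translate([1039, 422, 386]) cube([85, 1190, 21]);
translate([1150, 422, 386]) cube([85, 1190, 21]);
translate([1261, 422, 386]) cube([85, 1190, 21]);
translate([1372, 422, 386]) cube([85, 1190, 21]);
translate([1483, 422, 386]) cube([85, 1190, 21]);
translate([1594, 422, 386]) cube([85, 1190, 21]);
translate([1705, 422, 386]) cube([85, 1190, 21]);
translate([1816, 422, 386]) cube([85, 1190, 21]);
translate([1927, 422, 386]) cube([85, 1190, 21]);
translate([2038, 422, 386]) cube([85, 1190, 21]);
translate([2149, 422, 386]) cube([85, 1190, 21]);
translate([2260, 422, 386]) cube([85, 1190, 21]);


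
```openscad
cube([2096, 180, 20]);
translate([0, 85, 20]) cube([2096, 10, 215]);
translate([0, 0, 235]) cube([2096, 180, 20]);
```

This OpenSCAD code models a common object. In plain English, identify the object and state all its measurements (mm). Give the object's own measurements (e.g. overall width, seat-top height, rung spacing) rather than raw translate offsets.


An I-beam lying along x, 2096 mm long. Overall section height 255 mm. Two flanges 180 mm wide (y) and 20 mm thick, one on the floor and one at the top; a web 10 mm thick runs between them, centred on the flange width.


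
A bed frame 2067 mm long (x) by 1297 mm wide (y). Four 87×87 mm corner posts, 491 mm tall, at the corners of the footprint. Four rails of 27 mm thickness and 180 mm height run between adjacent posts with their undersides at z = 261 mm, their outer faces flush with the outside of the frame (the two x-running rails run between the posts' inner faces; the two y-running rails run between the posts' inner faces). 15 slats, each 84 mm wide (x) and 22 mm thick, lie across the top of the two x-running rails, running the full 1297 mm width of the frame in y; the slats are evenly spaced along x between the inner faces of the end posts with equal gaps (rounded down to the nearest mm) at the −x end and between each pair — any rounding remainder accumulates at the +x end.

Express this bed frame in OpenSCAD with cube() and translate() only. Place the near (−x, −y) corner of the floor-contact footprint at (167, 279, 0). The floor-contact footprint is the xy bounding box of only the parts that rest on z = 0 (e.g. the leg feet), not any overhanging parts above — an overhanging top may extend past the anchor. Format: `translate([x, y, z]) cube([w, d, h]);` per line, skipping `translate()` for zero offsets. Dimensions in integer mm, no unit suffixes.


// slat z = rail_z + rail_h = 261 + 180 = 441
// slat gap = ⌊(1893 − 15·84) / 16⌋ = 39
translate([167, 279, 0]) cube([87, 87, 491]);
translate([167, 1489, 0]) cube([87, 87, 491]);
translate([2147, 279, 0]) cube([87, 87, 491]);
translate([2147, 1489, 0]) cube([87, 87, 491]);
translate([254, 279, 261]) cube([1893, 27, 180]);
translate([254, 1549, 261]) cube([1893, 27, 180]);
translate([167, 366, 261]) cube([27, 1123, 180]);
translate([2207, 366, 261]) cube([27, 1123, 180]);
translate([293, 279, 441]) cube([84, 1297, 22]);
translate([416, 279, 441]) cube([84, 1297, 22]);
translate([539, 279, 441]) cube([84, 1297, 22]);
translate([662, 279, 441]) cube([84, 1297, 22]);
translate([785, 279, 441]) cube([84, 1297, 22]);
translate([908, 279, 441]) cube([84, 1297, 22]);
translate([1031, 279, 441]) cube([84, 1297, 22]);
translate([1154, 279, 441]) cube([84, 1297, 22]);
translate([1277, 279, 441]) cube([84, 1297, 22]);
translate([1400, 279, 441]) cube([84, 1297, 22]);
translate([1523, 279, 441]) cube([84, 1297, 22]);
translate([1646, 279, 441]) cube([84, 1297, 22]);
translate([1769, 279, 441]) cube([84, 1297, 22]);
translate([1892, 279, 441]) cube([84, 1297, 22]);
translate([2015, 279, 441]) cube([84, 1297, 22]);


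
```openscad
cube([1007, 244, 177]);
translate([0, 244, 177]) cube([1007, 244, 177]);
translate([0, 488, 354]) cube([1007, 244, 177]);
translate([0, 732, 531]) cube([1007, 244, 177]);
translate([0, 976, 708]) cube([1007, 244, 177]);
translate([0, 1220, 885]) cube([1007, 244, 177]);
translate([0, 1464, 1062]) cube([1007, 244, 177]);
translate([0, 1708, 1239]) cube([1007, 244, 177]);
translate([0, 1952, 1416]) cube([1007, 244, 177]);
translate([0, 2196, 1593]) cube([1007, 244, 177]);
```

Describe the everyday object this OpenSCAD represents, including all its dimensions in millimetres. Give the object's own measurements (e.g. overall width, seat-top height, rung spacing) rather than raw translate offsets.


A straight staircase of 10 solid steps. Each step is 1007 mm wide (x), 244 mm deep (y, the going) and 177 mm tall (the rise). The first step rests on the floor; each subsequent step sits one going further in +y and one rise higher in +z, directly behind and above the previous step with no overlap.


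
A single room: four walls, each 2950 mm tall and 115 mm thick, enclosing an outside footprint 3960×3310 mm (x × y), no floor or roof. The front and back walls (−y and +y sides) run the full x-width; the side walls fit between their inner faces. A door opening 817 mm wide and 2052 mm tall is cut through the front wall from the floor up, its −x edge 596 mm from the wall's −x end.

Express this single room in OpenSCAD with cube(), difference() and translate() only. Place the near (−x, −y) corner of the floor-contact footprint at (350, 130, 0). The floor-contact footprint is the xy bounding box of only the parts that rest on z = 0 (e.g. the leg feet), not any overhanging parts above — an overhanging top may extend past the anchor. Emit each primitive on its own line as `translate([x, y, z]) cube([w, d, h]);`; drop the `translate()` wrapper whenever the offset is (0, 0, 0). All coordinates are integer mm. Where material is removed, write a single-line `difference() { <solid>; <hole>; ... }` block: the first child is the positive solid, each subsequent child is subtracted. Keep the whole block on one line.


difference() { translate([350, 130, 0]) cube([3960, 115, 2950]); translate([946, 130, 0]) cube([817, 115, 2052]); }
translate([350, 3325, 0]) cube([3960, 115, 2950]);
translate([350, 245, 0]) cube([115, 3080, 2950]);
translate([4195, 245, 0]) cube([115, 3080, 2950]);
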